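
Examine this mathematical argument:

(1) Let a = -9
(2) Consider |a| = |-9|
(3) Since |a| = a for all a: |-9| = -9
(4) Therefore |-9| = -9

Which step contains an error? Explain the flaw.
Step 3: Since |a| = a for all a: |-9| = -9

Step 3 incorrectly states that |a| = a for all a. The correct definition is |a| = a when a >= 0, and |a| = -a when a < 0. Since -9 < 0, we have |-9| = -(-9) = 9, not -9.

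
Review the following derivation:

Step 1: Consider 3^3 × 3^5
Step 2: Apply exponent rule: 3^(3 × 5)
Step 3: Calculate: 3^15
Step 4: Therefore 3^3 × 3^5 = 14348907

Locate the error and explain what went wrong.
Step 2: Apply exponent rule: 3^(3 × 5)

Step 2 incorrectly states that a^b × a^c = a^(b×c). The correct rule is a^b × a^c = a^(b+c). The actual value is 3^3 × 3^5 = 3^8 = 6561, not 3^15 = 14348907.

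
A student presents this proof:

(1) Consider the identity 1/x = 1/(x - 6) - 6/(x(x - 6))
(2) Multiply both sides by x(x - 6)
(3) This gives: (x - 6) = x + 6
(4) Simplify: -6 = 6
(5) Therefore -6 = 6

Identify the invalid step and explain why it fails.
Step 3: This gives: (x - 6) = x + 6

Step 3 makes a sign error when clearing denominators. Multiplying -6/(x(x - 6)) by x(x - 6) gives -6, not +6. The correct result is (x - 6) = x - 6, which is trivially true, not (x - 6) = x + 6. (Step 1 is a valid identity: 1/(x - 6) - 6/(x(x - 6)) = (x - 6)/(x(x - 6)) = 1/x.)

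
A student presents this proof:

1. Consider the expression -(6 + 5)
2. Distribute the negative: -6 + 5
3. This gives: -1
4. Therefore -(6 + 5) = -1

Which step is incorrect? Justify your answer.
Step 2: Distribute the negative: -6 + 5

Step 2 incorrectly distributes the negative sign. The correct distribution is -(6 + 5) = -6 - 5 = -11. The negative must be applied to both terms, not just the first. The error treats -(6 + 5) as -6 + 5, which equals -1 instead of -11.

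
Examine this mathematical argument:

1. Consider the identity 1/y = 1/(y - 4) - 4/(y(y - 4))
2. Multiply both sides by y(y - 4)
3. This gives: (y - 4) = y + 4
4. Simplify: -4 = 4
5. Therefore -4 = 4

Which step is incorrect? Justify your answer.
Step 3: This gives: (y - 4) = y + 4

Step 3 makes a sign error when clearing denominators. Multiplying -4/(y(y - 4)) by y(y - 4) gives -4, not +4. The correct result is (y - 4) = y - 4, which is trivially true, not (y - 4) = y + 4. (Step 1 is a valid identity: 1/(y - 4) - 4/(y(y - 4)) = (y - 4)/(y(y - 4)) = 1/y.)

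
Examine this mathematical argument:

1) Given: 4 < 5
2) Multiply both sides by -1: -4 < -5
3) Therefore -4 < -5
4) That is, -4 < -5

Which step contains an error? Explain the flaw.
Step 2: Multiply both sides by -1: -4 < -5

Step 2 multiplies both sides by -1 but fails to reverse the inequality sign. When multiplying (or dividing) an inequality by a negative number, the direction must be reversed. Since 4 < 5, we should get -4 > -5, i.e., -4 > -5.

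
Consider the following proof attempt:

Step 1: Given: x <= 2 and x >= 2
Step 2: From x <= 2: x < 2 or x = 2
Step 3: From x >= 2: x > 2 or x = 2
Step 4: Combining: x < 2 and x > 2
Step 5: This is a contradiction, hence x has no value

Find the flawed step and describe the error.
Step 4: Combining: x < 2 and x > 2

Step 4 incorrectly combines the conditions. From x <= 2 and x >= 2, the intersection is x = 2. The error treats the 'or' cases as 'and' requirements. The correct conclusion is that x = 2 is the unique solution, not that no solution exists.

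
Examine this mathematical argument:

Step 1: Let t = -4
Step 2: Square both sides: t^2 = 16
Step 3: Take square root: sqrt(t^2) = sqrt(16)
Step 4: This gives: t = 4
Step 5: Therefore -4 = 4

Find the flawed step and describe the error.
Step 4: This gives: t = 4

Step 4 incorrectly states that sqrt(t^2) = t. The correct identity is sqrt(t^2) = |t|. Since t = -4 < 0, we have sqrt(t^2) = |-4| = 4, not t = -4.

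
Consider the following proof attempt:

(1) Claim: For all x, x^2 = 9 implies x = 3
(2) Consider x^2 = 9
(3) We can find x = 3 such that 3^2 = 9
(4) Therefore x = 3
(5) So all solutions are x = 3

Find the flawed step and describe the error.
Step 4: Therefore x = 3

Step 4 incorrectly concludes that x = 3 is the only solution. The proof shows that x = 3 is A solution (existence), but does not show it is the ONLY solution (uniqueness). In fact, x = -3 is also a solution since (-3)^2 = 9. Finding one solution doesn't prove there are no others.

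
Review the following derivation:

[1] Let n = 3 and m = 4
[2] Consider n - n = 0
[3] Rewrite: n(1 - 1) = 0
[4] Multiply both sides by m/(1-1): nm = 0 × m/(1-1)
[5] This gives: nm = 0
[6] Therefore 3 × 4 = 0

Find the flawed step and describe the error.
Step 4: Multiply both sides by m/(1-1): nm = 0 × m/(1-1)

Step 4 multiplies both sides by m/(1-1). However, 1-1 = 0, so this is multiplication by m/0, which is undefined. We cannot multiply by an undefined expression.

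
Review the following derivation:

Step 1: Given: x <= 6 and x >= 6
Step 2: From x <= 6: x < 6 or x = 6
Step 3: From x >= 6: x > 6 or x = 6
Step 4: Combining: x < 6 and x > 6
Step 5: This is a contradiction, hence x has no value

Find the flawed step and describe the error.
Step 4: Combining: x < 6 and x > 6

Step 4 incorrectly combines the conditions. From x <= 6 and x >= 6, the intersection is x = 6. The error treats the 'or' cases as 'and' requirements. The correct conclusion is that x = 6 is the unique solution, not that no solution exists.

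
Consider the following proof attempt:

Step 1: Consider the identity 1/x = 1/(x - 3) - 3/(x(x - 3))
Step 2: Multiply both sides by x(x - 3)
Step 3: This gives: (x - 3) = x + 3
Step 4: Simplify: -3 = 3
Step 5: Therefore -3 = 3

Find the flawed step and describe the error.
Step 3: This gives: (x - 3) = x + 3

Step 3 makes a sign error when clearing denominators. Multiplying -3/(x(x - 3)) by x(x - 3) gives -3, not +3. The correct result is (x - 3) = x - 3, which is trivially true, not (x - 3) = x + 3. (Step 1 is a valid identity: 1/(x - 3) - 3/(x(x - 3)) = (x - 3)/(x(x - 3)) = 1/x.)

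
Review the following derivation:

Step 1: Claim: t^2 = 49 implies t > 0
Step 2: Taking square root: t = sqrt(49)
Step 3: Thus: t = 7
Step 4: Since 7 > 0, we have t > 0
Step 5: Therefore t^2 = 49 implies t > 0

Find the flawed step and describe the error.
Step 2: Taking square root: t = sqrt(49)

Step 2 takes the square root and assumes the positive root only. The equation t^2 = 49 actually has two solutions: t = 7 and t = -7. The proof silently assumes t > 0 without justification, then uses this assumption to conclude t > 0, which is circular. The counterexample t = -7 shows the claim is false.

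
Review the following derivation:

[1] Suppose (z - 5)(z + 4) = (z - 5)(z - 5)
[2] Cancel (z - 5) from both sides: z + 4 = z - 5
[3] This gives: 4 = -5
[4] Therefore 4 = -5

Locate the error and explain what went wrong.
Step 2: Cancel (z - 5) from both sides: z + 4 = z - 5

Step 2 cancels (z - 5) from both sides. This is only valid if (z - 5) ≠ 0, i.e., z ≠ 5. When z = 5, both sides equal zero regardless of the other factors. The correct approach requires considering z = 5 as a separate case.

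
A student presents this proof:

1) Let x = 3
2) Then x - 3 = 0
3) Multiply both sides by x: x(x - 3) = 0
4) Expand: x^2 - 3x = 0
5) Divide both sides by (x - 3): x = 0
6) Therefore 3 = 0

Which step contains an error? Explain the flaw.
Step 5: Divide both sides by (x - 3): x = 0

Step 5 divides both sides by (x - 3). However, since x = 3, we have (x - 3) = 0. Division by zero is undefined, making this step invalid.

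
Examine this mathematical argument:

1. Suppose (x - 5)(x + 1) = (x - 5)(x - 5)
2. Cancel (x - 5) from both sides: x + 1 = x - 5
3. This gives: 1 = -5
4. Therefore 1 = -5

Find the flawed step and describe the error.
Step 2: Cancel (x - 5) from both sides: x + 1 = x - 5

Step 2 cancels (x - 5) from both sides. This is only valid if (x - 5) ≠ 0, i.e., x ≠ 5. When x = 5, both sides equal zero regardless of the other factors. The correct approach requires considering x = 5 as a separate case.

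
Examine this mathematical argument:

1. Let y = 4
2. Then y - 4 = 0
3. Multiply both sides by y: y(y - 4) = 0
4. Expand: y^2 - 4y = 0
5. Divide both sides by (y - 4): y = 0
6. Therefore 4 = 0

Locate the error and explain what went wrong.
Step 5: Divide both sides by (y - 4): y = 0

Step 5 divides both sides by (y - 4). However, since y = 4, we have (y - 4) = 0. Division by zero is undefined, making this step invalid.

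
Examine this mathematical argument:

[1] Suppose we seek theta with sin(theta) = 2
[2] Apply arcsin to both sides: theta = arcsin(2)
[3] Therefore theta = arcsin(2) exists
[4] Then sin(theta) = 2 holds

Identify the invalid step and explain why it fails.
Step 2: Apply arcsin to both sides: theta = arcsin(2)

Step 2 applies arcsin to 2. However, arcsin(x) is only defined for x in [-1, 1] because sin(theta) can only produce values in that range. Since |2| > 1, arcsin(2) is undefined. There is no angle whose sine equals 2.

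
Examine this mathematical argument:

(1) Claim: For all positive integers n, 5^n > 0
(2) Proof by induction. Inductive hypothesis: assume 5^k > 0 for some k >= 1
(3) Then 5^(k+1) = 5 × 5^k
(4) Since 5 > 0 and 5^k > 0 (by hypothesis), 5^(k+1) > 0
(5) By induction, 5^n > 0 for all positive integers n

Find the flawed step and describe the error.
Step 5: By induction, 5^n > 0 for all positive integers n

Step 5 concludes the proof by induction, but no base case was ever established. A valid induction proof requires: (1) a base case proving 5^1 > 0, and (2) an inductive step showing IF 5^k > 0 THEN 5^(k+1) > 0. Steps 2-4 correctly establish the inductive step, but without the base case the conclusion in step 5 does not follow.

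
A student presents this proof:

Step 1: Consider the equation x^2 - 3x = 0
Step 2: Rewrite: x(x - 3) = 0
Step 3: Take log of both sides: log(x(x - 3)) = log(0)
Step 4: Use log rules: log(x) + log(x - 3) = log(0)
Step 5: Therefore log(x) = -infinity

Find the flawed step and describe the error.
Step 3: Take log of both sides: log(x(x - 3)) = log(0)

Step 3 takes the logarithm of both sides, resulting in log(0) on the right side. The logarithm is only defined for positive numbers; log(0) is undefined (approaches negative infinity). This operation is invalid.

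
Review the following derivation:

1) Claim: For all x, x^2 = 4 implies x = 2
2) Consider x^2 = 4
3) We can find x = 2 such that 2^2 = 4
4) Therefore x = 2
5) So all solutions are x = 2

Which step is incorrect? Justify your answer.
Step 4: Therefore x = 2

Step 4 incorrectly concludes that x = 2 is the only solution. The proof shows that x = 2 is A solution (existence), but does not show it is the ONLY solution (uniqueness). In fact, x = -2 is also a solution since (-2)^2 = 4. Finding one solution doesn't prove there are no others.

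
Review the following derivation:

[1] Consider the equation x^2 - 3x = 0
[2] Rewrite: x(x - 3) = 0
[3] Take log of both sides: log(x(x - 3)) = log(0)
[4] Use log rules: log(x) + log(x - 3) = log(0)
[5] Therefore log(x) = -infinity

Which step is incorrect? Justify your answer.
Step 3: Take log of both sides: log(x(x - 3)) = log(0)

Step 3 takes the logarithm of both sides, resulting in log(0) on the right side. The logarithm is only defined for positive numbers; log(0) is undefined (approaches negative infinity). This operation is invalid.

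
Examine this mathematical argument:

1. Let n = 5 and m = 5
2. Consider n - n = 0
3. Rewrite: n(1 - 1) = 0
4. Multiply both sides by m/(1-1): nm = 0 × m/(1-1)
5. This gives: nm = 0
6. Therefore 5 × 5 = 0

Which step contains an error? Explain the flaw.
Step 4: Multiply both sides by m/(1-1): nm = 0 × m/(1-1)

Step 4 multiplies both sides by m/(1-1). However, 1-1 = 0, so this is multiplication by m/0, which is undefined. We cannot multiply by an undefined expression.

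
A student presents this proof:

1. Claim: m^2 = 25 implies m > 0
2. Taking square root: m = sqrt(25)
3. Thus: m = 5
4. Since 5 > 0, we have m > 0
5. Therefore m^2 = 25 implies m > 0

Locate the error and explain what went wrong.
Step 2: Taking square root: m = sqrt(25)

Step 2 takes the square root and assumes the positive root only. The equation m^2 = 25 actually has two solutions: m = 5 and m = -5. The proof silently assumes m > 0 without justification, then uses this assumption to conclude m > 0, which is circular. The counterexample m = -5 shows the claim is false.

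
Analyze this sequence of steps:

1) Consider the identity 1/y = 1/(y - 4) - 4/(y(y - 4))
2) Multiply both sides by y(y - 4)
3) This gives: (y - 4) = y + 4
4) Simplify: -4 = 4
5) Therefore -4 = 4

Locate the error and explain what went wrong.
Step 3: This gives: (y - 4) = y + 4

Step 3 makes a sign error when clearing denominators. Multiplying -4/(y(y - 4)) by y(y - 4) gives -4, not +4. The correct result is (y - 4) = y - 4, which is trivially true, not (y - 4) = y + 4. (Step 1 is a valid identity: 1/(y - 4) - 4/(y(y - 4)) = (y - 4)/(y(y - 4)) = 1/y.)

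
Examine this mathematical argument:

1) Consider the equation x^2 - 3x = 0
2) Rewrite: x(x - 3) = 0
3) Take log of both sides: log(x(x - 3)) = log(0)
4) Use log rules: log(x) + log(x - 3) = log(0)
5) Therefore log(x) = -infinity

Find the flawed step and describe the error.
Step 3: Take log of both sides: log(x(x - 3)) = log(0)

Step 3 takes the logarithm of both sides, resulting in log(0) on the right side. The logarithm is only defined for positive numbers; log(0) is undefined (approaches negative infinity). This operation is invalid.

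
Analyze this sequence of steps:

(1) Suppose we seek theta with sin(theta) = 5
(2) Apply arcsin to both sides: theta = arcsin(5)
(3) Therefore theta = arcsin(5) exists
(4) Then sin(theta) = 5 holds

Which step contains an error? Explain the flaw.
Step 2: Apply arcsin to both sides: theta = arcsin(5)

Step 2 applies arcsin to 5. However, arcsin(x) is only defined for x in [-1, 1] because sin(theta) can only produce values in that range. Since |5| > 1, arcsin(5) is undefined. There is no angle whose sine equals 5.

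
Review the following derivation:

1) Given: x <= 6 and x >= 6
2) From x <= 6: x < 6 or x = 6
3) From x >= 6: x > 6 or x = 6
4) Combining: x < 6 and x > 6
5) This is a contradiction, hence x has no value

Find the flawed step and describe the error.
Step 4: Combining: x < 6 and x > 6

Step 4 incorrectly combines the conditions. From x <= 6 and x >= 6, the intersection is x = 6. The error treats the 'or' cases as 'and' requirements. The correct conclusion is that x = 6 is the unique solution, not that no solution exists.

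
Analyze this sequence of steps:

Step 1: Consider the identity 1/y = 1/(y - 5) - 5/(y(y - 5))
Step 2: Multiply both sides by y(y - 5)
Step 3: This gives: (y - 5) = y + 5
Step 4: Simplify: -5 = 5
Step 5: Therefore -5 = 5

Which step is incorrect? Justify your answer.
Step 3: This gives: (y - 5) = y + 5

Step 3 makes a sign error when clearing denominators. Multiplying -5/(y(y - 5)) by y(y - 5) gives -5, not +5. The correct result is (y - 5) = y - 5, which is trivially true, not (y - 5) = y + 5. (Step 1 is a valid identity: 1/(y - 5) - 5/(y(y - 5)) = (y - 5)/(y(y - 5)) = 1/y.)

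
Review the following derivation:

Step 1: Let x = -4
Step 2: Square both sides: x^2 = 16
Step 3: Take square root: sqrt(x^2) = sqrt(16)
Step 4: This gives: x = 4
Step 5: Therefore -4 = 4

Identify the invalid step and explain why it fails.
Step 4: This gives: x = 4

Step 4 incorrectly states that sqrt(x^2) = x. The correct identity is sqrt(x^2) = |x|. Since x = -4 < 0, we have sqrt(x^2) = |-4| = 4, not x = -4.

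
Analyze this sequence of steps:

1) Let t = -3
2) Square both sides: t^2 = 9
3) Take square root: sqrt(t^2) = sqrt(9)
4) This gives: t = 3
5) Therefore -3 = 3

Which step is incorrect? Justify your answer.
Step 4: This gives: t = 3

Step 4 incorrectly states that sqrt(t^2) = t. The correct identity is sqrt(t^2) = |t|. Since t = -3 < 0, we have sqrt(t^2) = |-3| = 3, not t = -3.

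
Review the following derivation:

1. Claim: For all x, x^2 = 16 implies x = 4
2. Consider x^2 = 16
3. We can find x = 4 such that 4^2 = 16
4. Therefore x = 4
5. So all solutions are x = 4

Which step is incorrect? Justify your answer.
Step 4: Therefore x = 4

Step 4 incorrectly concludes that x = 4 is the only solution. The proof shows that x = 4 is A solution (existence), but does not show it is the ONLY solution (uniqueness). In fact, x = -4 is also a solution since (-4)^2 = 16. Finding one solution doesn't prove there are no others.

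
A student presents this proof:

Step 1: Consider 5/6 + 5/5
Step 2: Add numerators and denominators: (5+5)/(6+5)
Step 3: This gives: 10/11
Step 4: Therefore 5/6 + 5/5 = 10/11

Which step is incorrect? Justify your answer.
Step 2: Add numerators and denominators: (5+5)/(6+5)

Step 2 incorrectly adds fractions by separately adding numerators and denominators. This is wrong. The correct method requires a common denominator: 5/6 + 5/5 = (5×5 + 5×6)/(6×5) = 55/30 = 11/6. The method used gives 10/11, which is different.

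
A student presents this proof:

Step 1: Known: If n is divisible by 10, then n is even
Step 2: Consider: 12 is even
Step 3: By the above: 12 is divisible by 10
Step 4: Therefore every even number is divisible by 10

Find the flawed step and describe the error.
Step 3: By the above: 12 is divisible by 10

Step 3 commits the fallacy of affirming the consequent. The known fact 'divisible by 10 → even' does NOT imply 'even → divisible by 10'. That would be the converse, which is false. For example, 12 is even but 12 ÷ 10 = 1.20, which is not an integer.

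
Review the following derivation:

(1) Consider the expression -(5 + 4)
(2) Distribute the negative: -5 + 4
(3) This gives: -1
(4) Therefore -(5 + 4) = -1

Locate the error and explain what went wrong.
Step 2: Distribute the negative: -5 + 4

Step 2 incorrectly distributes the negative sign. The correct distribution is -(5 + 4) = -5 - 4 = -9. The negative must be applied to both terms, not just the first. The error treats -(5 + 4) as -5 + 4, which equals -1 instead of -9.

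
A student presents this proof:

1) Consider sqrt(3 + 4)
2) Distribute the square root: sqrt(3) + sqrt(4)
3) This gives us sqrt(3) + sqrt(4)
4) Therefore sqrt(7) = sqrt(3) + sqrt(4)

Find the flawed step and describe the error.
Step 2: Distribute the square root: sqrt(3) + sqrt(4)

Step 2 incorrectly 'distributes' the square root over addition. The square root function does not distribute: sqrt(a + b) ≠ sqrt(a) + sqrt(b). In fact, sqrt(3 + 4) = sqrt(7) ≈ 2.6458, while sqrt(3) + sqrt(4) ≈ 3.7321.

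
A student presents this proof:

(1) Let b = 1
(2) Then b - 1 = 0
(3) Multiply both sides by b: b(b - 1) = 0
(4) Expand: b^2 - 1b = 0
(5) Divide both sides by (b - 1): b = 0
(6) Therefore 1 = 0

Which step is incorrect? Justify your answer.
Step 5: Divide both sides by (b - 1): b = 0

Step 5 divides both sides by (b - 1). However, since b = 1, we have (b - 1) = 0. Division by zero is undefined, making this step invalid.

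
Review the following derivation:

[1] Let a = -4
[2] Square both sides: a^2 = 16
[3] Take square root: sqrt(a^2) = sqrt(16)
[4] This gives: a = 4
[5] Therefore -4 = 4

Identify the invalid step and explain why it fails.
Step 4: This gives: a = 4

Step 4 incorrectly states that sqrt(a^2) = a. The correct identity is sqrt(a^2) = |a|. Since a = -4 < 0, we have sqrt(a^2) = |-4| = 4, not a = -4.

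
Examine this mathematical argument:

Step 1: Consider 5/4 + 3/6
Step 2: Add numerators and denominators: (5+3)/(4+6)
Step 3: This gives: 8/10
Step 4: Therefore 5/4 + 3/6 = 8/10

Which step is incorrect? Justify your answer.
Step 2: Add numerators and denominators: (5+3)/(4+6)

Step 2 incorrectly adds fractions by separately adding numerators and denominators. This is wrong. The correct method requires a common denominator: 5/4 + 3/6 = (5×6 + 3×4)/(4×6) = 42/24 = 7/4. The method used gives 8/10, which is different.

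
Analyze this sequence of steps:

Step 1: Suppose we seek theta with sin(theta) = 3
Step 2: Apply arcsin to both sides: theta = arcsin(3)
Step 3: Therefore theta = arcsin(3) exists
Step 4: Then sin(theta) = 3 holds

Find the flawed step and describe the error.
Step 2: Apply arcsin to both sides: theta = arcsin(3)

Step 2 applies arcsin to 3. However, arcsin(x) is only defined for x in [-1, 1] because sin(theta) can only produce values in that range. Since |3| > 1, arcsin(3) is undefined. There is no angle whose sine equals 3.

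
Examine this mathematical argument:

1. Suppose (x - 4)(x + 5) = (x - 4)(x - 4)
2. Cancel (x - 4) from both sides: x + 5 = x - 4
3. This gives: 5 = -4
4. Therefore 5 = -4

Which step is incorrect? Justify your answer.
Step 2: Cancel (x - 4) from both sides: x + 5 = x - 4

Step 2 cancels (x - 4) from both sides. This is only valid if (x - 4) ≠ 0, i.e., x ≠ 4. When x = 4, both sides equal zero regardless of the other factors. The correct approach requires considering x = 4 as a separate case.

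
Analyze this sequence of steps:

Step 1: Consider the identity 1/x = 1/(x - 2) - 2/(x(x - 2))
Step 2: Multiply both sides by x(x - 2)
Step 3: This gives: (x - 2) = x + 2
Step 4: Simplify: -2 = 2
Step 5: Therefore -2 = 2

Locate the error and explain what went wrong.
Step 3: This gives: (x - 2) = x + 2

Step 3 makes a sign error when clearing denominators. Multiplying -2/(x(x - 2)) by x(x - 2) gives -2, not +2. The correct result is (x - 2) = x - 2, which is trivially true, not (x - 2) = x + 2. (Step 1 is a valid identity: 1/(x - 2) - 2/(x(x - 2)) = (x - 2)/(x(x - 2)) = 1/x.)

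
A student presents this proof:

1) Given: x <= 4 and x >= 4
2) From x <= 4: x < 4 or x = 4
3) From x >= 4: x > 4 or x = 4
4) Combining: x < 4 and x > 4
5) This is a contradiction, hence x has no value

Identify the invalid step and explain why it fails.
Step 4: Combining: x < 4 and x > 4

Step 4 incorrectly combines the conditions. From x <= 4 and x >= 4, the intersection is x = 4. The error treats the 'or' cases as 'and' requirements. The correct conclusion is that x = 4 is the unique solution, not that no solution exists.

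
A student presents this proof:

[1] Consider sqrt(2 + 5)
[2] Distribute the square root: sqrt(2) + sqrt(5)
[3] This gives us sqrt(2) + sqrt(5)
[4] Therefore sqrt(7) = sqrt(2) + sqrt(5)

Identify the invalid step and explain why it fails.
Step 2: Distribute the square root: sqrt(2) + sqrt(5)

Step 2 incorrectly 'distributes' the square root over addition. The square root function does not distribute: sqrt(a + b) ≠ sqrt(a) + sqrt(b). In fact, sqrt(2 + 5) = sqrt(7) ≈ 2.6458, while sqrt(2) + sqrt(5) ≈ 3.6503.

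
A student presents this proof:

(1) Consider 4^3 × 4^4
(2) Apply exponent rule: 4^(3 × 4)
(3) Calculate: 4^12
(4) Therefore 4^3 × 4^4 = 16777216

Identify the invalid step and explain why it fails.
Step 2: Apply exponent rule: 4^(3 × 4)

Step 2 incorrectly states that a^b × a^c = a^(b×c). The correct rule is a^b × a^c = a^(b+c). The actual value is 4^3 × 4^4 = 4^7 = 16384, not 4^12 = 16777216.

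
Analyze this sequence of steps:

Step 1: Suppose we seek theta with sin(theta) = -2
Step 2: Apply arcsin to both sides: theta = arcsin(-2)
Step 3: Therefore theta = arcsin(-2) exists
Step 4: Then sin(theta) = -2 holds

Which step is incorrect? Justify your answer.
Step 2: Apply arcsin to both sides: theta = arcsin(-2)

Step 2 applies arcsin to -2. However, arcsin(x) is only defined for x in [-1, 1] because sin(theta) can only produce values in that range. Since |-2| > 1, arcsin(-2) is undefined. There is no angle whose sine equals -2.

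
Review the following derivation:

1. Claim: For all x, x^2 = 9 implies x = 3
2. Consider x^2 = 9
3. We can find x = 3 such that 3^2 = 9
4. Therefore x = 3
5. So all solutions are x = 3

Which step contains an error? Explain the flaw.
Step 4: Therefore x = 3

Step 4 incorrectly concludes that x = 3 is the only solution. The proof shows that x = 3 is A solution (existence), but does not show it is the ONLY solution (uniqueness). In fact, x = -3 is also a solution since (-3)^2 = 9. Finding one solution doesn't prove there are no others.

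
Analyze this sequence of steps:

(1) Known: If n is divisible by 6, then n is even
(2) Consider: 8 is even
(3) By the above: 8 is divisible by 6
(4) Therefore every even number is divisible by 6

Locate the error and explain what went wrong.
Step 3: By the above: 8 is divisible by 6

Step 3 commits the fallacy of affirming the consequent. The known fact 'divisible by 6 → even' does NOT imply 'even → divisible by 6'. That would be the converse, which is false. For example, 8 is even but 8 ÷ 6 = 1.33, which is not an integer.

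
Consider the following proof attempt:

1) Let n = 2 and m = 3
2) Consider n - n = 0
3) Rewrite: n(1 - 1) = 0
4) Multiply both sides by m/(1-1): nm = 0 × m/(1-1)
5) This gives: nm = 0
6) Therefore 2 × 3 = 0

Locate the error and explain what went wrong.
Step 4: Multiply both sides by m/(1-1): nm = 0 × m/(1-1)

Step 4 multiplies both sides by m/(1-1). However, 1-1 = 0, so this is multiplication by m/0, which is undefined. We cannot multiply by an undefined expression.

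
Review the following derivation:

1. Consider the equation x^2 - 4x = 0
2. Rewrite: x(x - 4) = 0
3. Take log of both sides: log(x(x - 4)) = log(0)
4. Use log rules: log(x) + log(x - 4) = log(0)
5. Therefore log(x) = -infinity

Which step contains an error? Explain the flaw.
Step 3: Take log of both sides: log(x(x - 4)) = log(0)

Step 3 takes the logarithm of both sides, resulting in log(0) on the right side. The logarithm is only defined for positive numbers; log(0) is undefined (approaches negative infinity). This operation is invalid.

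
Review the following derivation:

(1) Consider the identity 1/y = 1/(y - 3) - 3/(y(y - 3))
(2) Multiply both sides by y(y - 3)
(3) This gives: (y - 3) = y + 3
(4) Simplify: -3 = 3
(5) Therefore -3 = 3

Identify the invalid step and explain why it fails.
Step 3: This gives: (y - 3) = y + 3

Step 3 makes a sign error when clearing denominators. Multiplying -3/(y(y - 3)) by y(y - 3) gives -3, not +3. The correct result is (y - 3) = y - 3, which is trivially true, not (y - 3) = y + 3. (Step 1 is a valid identity: 1/(y - 3) - 3/(y(y - 3)) = (y - 3)/(y(y - 3)) = 1/y.)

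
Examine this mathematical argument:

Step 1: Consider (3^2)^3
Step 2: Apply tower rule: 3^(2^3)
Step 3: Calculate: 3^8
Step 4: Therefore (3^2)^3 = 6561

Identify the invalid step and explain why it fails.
Step 2: Apply tower rule: 3^(2^3)

Step 2 incorrectly states that (a^b)^c = a^(b^c). The correct rule is (a^b)^c = a^(b×c). The actual value is (3^2)^3 = 3^6 = 729, not 3^8 = 6561.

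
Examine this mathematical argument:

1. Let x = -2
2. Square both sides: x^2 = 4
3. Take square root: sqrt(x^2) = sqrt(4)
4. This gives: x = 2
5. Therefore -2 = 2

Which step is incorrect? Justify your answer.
Step 4: This gives: x = 2

Step 4 incorrectly states that sqrt(x^2) = x. The correct identity is sqrt(x^2) = |x|. Since x = -2 < 0, we have sqrt(x^2) = |-2| = 2, not x = -2.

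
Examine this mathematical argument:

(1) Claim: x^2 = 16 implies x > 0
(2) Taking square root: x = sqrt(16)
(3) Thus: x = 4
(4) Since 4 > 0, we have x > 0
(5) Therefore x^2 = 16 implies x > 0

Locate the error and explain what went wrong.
Step 2: Taking square root: x = sqrt(16)

Step 2 takes the square root and assumes the positive root only. The equation x^2 = 16 actually has two solutions: x = 4 and x = -4. The proof silently assumes x > 0 without justification, then uses this assumption to conclude x > 0, which is circular. The counterexample x = -4 shows the claim is false.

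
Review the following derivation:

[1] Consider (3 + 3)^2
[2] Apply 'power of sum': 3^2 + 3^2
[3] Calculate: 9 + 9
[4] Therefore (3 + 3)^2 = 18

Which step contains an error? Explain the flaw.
Step 2: Apply 'power of sum': 3^2 + 3^2

Step 2 incorrectly applies a non-existent rule '(a+b)^n = a^n + b^n'. This is false in general. The correct expansion uses the binomial theorem. The actual value is (3 + 3)^2 = 6^2 = 36, not 18.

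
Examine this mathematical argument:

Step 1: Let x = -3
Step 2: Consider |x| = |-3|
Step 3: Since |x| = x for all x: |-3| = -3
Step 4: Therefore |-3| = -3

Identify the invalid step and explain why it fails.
Step 3: Since |x| = x for all x: |-3| = -3

Step 3 incorrectly states that |x| = x for all x. The correct definition is |x| = x when x >= 0, and |x| = -x when x < 0. Since -3 < 0, we have |-3| = -(-3) = 3, not -3.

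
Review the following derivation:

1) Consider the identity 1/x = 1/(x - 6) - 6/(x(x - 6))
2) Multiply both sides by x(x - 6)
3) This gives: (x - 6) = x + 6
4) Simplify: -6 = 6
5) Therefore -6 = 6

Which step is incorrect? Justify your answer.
Step 3: This gives: (x - 6) = x + 6

Step 3 makes a sign error when clearing denominators. Multiplying -6/(x(x - 6)) by x(x - 6) gives -6, not +6. The correct result is (x - 6) = x - 6, which is trivially true, not (x - 6) = x + 6. (Step 1 is a valid identity: 1/(x - 6) - 6/(x(x - 6)) = (x - 6)/(x(x - 6)) = 1/x.)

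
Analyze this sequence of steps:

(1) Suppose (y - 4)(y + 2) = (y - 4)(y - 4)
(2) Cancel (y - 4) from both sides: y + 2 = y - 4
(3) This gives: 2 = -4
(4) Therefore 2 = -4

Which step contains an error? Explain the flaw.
Step 2: Cancel (y - 4) from both sides: y + 2 = y - 4

Step 2 cancels (y - 4) from both sides. This is only valid if (y - 4) ≠ 0, i.e., y ≠ 4. When y = 4, both sides equal zero regardless of the other factors. The correct approach requires considering y = 4 as a separate case.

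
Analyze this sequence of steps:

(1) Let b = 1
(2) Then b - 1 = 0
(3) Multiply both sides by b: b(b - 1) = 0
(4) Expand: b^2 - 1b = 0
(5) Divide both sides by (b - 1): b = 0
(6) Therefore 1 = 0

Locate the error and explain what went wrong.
Step 5: Divide both sides by (b - 1): b = 0

Step 5 divides both sides by (b - 1). However, since b = 1, we have (b - 1) = 0. Division by zero is undefined, making this step invalid.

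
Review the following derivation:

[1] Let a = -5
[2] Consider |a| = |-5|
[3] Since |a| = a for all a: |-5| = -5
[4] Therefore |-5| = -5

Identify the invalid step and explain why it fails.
Step 3: Since |a| = a for all a: |-5| = -5

Step 3 incorrectly states that |a| = a for all a. The correct definition is |a| = a when a >= 0, and |a| = -a when a < 0. Since -5 < 0, we have |-5| = -(-5) = 5, not -5.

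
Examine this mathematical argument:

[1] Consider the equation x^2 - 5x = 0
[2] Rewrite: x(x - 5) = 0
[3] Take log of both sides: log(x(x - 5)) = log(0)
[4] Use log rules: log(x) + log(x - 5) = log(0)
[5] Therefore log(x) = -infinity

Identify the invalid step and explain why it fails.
Step 3: Take log of both sides: log(x(x - 5)) = log(0)

Step 3 takes the logarithm of both sides, resulting in log(0) on the right side. The logarithm is only defined for positive numbers; log(0) is undefined (approaches negative infinity). This operation is invalid.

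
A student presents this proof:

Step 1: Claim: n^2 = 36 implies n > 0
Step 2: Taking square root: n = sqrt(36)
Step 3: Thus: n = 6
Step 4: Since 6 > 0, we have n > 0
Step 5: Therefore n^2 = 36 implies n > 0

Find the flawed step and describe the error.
Step 2: Taking square root: n = sqrt(36)

Step 2 takes the square root and assumes the positive root only. The equation n^2 = 36 actually has two solutions: n = 6 and n = -6. The proof silently assumes n > 0 without justification, then uses this assumption to conclude n > 0, which is circular. The counterexample n = -6 shows the claim is false.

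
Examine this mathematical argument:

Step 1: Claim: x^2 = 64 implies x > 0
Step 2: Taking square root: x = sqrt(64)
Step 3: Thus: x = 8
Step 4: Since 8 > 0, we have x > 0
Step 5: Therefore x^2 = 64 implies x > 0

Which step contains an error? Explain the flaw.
Step 2: Taking square root: x = sqrt(64)

Step 2 takes the square root and assumes the positive root only. The equation x^2 = 64 actually has two solutions: x = 8 and x = -8. The proof silently assumes x > 0 without justification, then uses this assumption to conclude x > 0, which is circular. The counterexample x = -8 shows the claim is false.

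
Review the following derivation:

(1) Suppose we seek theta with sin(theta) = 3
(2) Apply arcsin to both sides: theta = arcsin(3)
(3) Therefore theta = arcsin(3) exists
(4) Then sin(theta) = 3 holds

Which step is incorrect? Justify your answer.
Step 2: Apply arcsin to both sides: theta = arcsin(3)

Step 2 applies arcsin to 3. However, arcsin(x) is only defined for x in [-1, 1] because sin(theta) can only produce values in that range. Since |3| > 1, arcsin(3) is undefined. There is no angle whose sine equals 3.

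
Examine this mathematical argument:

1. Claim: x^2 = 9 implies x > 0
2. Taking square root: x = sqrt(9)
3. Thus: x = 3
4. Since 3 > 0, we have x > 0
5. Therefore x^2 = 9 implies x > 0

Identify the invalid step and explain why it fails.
Step 2: Taking square root: x = sqrt(9)

Step 2 takes the square root and assumes the positive root only. The equation x^2 = 9 actually has two solutions: x = 3 and x = -3. The proof silently assumes x > 0 without justification, then uses this assumption to conclude x > 0, which is circular. The counterexample x = -3 shows the claim is false.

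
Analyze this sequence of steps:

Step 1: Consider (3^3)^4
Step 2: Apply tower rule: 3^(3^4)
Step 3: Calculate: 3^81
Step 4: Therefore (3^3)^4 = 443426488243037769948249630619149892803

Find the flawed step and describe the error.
Step 2: Apply tower rule: 3^(3^4)

Step 2 incorrectly states that (a^b)^c = a^(b^c). The correct rule is (a^b)^c = a^(b×c). The actual value is (3^3)^4 = 3^12 = 531441, not 3^81 = 443426488243037769948249630619149892803.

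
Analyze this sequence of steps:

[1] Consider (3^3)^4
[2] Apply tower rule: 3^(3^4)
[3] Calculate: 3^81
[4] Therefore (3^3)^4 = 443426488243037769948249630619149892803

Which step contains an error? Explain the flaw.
Step 2: Apply tower rule: 3^(3^4)

Step 2 incorrectly states that (a^b)^c = a^(b^c). The correct rule is (a^b)^c = a^(b×c). The actual value is (3^3)^4 = 3^12 = 531441, not 3^81 = 443426488243037769948249630619149892803.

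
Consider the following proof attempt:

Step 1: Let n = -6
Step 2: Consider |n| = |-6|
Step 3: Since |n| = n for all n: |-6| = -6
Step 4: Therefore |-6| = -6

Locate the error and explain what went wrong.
Step 3: Since |n| = n for all n: |-6| = -6

Step 3 incorrectly states that |n| = n for all n. The correct definition is |n| = n when n >= 0, and |n| = -n when n < 0. Since -6 < 0, we have |-6| = -(-6) = 6, not -6.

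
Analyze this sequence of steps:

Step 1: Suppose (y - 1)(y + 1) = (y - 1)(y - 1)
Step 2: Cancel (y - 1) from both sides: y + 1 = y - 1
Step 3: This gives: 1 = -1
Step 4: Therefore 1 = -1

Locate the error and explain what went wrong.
Step 2: Cancel (y - 1) from both sides: y + 1 = y - 1

Step 2 cancels (y - 1) from both sides. This is only valid if (y - 1) ≠ 0, i.e., y ≠ 1. When y = 1, both sides equal zero regardless of the other factors. The correct approach requires considering y = 1 as a separate case.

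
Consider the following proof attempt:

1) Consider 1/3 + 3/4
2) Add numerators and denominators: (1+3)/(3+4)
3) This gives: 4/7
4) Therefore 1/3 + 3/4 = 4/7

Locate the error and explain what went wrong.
Step 2: Add numerators and denominators: (1+3)/(3+4)

Step 2 incorrectly adds fractions by separately adding numerators and denominators. This is wrong. The correct method requires a common denominator: 1/3 + 3/4 = (1×4 + 3×3)/(3×4) = 13/12 = 13/12. The method used gives 4/7, which is different.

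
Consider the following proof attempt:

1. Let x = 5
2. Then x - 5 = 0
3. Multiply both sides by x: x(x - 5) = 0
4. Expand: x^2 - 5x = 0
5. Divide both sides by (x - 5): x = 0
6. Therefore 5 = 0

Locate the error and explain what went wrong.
Step 5: Divide both sides by (x - 5): x = 0

Step 5 divides both sides by (x - 5). However, since x = 5, we have (x - 5) = 0. Division by zero is undefined, making this step invalid.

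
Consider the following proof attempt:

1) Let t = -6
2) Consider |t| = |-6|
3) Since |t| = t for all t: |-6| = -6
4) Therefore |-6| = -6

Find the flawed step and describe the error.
Step 3: Since |t| = t for all t: |-6| = -6

Step 3 incorrectly states that |t| = t for all t. The correct definition is |t| = t when t >= 0, and |t| = -t when t < 0. Since -6 < 0, we have |-6| = -(-6) = 6, not -6.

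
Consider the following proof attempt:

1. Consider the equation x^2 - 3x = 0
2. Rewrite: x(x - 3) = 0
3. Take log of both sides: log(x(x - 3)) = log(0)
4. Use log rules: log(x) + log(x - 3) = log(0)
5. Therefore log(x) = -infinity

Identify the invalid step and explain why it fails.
Step 3: Take log of both sides: log(x(x - 3)) = log(0)

Step 3 takes the logarithm of both sides, resulting in log(0) on the right side. The logarithm is only defined for positive numbers; log(0) is undefined (approaches negative infinity). This operation is invalid.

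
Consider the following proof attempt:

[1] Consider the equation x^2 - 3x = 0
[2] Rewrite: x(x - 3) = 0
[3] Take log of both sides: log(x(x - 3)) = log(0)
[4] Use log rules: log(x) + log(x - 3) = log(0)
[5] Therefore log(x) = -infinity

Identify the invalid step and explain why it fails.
Step 3: Take log of both sides: log(x(x - 3)) = log(0)

Step 3 takes the logarithm of both sides, resulting in log(0) on the right side. The logarithm is only defined for positive numbers; log(0) is undefined (approaches negative infinity). This operation is invalid.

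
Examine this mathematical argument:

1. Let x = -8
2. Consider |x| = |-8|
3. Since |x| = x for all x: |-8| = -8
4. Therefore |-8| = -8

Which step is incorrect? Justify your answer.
Step 3: Since |x| = x for all x: |-8| = -8

Step 3 incorrectly states that |x| = x for all x. The correct definition is |x| = x when x >= 0, and |x| = -x when x < 0. Since -8 < 0, we have |-8| = -(-8) = 8, not -8.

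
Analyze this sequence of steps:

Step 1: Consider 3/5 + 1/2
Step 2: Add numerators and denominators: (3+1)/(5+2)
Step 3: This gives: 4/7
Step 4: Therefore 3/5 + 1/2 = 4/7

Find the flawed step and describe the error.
Step 2: Add numerators and denominators: (3+1)/(5+2)

Step 2 incorrectly adds fractions by separately adding numerators and denominators. This is wrong. The correct method requires a common denominator: 3/5 + 1/2 = (3×2 + 1×5)/(5×2) = 11/10 = 11/10. The method used gives 4/7, which is different.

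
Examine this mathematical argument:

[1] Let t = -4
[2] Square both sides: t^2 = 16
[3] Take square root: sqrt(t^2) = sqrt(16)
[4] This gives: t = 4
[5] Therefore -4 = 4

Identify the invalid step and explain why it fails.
Step 4: This gives: t = 4

Step 4 incorrectly states that sqrt(t^2) = t. The correct identity is sqrt(t^2) = |t|. Since t = -4 < 0, we have sqrt(t^2) = |-4| = 4, not t = -4.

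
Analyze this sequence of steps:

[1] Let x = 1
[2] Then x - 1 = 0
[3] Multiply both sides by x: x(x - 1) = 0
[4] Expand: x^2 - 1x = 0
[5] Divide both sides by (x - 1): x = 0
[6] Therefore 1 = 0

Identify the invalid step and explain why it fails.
Step 5: Divide both sides by (x - 1): x = 0

Step 5 divides both sides by (x - 1). However, since x = 1, we have (x - 1) = 0. Division by zero is undefined, making this step invalid.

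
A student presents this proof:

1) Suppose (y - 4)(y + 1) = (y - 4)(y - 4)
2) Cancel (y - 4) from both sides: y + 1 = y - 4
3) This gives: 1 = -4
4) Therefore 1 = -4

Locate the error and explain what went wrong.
Step 2: Cancel (y - 4) from both sides: y + 1 = y - 4

Step 2 cancels (y - 4) from both sides. This is only valid if (y - 4) ≠ 0, i.e., y ≠ 4. When y = 4, both sides equal zero regardless of the other factors. The correct approach requires considering y = 4 as a separate case.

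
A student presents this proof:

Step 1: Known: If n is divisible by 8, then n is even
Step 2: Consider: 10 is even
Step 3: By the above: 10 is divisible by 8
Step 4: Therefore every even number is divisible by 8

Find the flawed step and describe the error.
Step 3: By the above: 10 is divisible by 8

Step 3 commits the fallacy of affirming the consequent. The known fact 'divisible by 8 → even' does NOT imply 'even → divisible by 8'. That would be the converse, which is false. For example, 10 is even but 10 ÷ 8 = 1.25, which is not an integer.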